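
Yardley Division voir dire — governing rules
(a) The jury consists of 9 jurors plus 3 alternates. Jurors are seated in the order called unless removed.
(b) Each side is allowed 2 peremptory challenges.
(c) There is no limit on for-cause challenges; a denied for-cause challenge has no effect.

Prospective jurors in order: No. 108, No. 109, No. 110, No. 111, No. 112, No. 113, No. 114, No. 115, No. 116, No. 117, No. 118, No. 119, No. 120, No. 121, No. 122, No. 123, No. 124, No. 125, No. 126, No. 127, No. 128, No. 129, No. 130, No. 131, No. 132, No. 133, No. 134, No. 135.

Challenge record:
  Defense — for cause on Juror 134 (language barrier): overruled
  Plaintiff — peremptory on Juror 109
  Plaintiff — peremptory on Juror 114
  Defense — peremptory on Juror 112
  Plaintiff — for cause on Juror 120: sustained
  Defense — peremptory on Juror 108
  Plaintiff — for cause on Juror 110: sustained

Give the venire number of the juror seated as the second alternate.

Removed: #108, #109, #110, #112, #114, #120. (#134 stays — for-cause denied.)
Seating in order: seats 1–9 → #111, #113, #115, #116, #117, #118, #119, #121, #122; alternates → #123, #124, #125.
So alternate 2 is #124.

124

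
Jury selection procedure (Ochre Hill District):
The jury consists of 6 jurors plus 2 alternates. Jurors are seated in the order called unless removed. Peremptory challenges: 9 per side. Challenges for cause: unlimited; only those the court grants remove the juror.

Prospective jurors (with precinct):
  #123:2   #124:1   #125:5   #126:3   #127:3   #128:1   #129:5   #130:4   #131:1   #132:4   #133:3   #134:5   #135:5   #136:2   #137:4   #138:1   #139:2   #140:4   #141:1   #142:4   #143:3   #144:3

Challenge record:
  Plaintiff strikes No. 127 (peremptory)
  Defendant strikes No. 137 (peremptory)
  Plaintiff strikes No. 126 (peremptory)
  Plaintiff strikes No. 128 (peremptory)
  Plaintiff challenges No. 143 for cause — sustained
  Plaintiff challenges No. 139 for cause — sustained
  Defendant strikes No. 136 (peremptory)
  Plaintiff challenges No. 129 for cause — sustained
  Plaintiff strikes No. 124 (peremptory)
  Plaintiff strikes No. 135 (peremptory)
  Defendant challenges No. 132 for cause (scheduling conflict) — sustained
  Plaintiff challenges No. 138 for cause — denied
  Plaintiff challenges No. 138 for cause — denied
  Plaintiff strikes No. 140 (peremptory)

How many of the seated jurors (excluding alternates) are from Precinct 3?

Removed: #124, #126, #127, #128, #129, #132, #135, #136, #137, #139, #140, #143.
Seated jurors 1–6: #123, #125, #130, #131, #133, #134 (alternates #138, #141 not counted).
Of those, in Precinct 3: #133 → 1.

1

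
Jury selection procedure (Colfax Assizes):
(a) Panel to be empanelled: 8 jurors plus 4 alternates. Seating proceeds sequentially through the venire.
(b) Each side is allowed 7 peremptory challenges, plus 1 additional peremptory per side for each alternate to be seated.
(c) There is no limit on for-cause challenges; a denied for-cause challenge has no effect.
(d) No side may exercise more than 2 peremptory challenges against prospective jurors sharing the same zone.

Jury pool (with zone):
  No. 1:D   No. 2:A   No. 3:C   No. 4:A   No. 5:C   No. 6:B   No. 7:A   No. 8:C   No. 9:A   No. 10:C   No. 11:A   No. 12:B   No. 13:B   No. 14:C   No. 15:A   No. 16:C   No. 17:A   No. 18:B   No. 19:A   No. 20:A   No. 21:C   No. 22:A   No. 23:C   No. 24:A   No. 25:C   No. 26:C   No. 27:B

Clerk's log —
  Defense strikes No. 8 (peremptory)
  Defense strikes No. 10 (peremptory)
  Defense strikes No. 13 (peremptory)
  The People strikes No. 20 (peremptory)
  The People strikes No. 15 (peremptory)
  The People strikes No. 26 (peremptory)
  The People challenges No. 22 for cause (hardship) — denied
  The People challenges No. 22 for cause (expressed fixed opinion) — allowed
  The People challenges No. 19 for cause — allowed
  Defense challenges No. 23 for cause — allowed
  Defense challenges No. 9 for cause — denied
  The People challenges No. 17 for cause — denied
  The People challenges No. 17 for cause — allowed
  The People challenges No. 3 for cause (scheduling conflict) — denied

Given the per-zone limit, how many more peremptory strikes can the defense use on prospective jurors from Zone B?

Defense peremptories so far: #8, #10, #13 — 3 of 11 used, 8 left overall.
Against Zone B: #13 — 1 used; per-zone cap 2 leaves 1.
Binding limit: min(8, 1) = 1.

1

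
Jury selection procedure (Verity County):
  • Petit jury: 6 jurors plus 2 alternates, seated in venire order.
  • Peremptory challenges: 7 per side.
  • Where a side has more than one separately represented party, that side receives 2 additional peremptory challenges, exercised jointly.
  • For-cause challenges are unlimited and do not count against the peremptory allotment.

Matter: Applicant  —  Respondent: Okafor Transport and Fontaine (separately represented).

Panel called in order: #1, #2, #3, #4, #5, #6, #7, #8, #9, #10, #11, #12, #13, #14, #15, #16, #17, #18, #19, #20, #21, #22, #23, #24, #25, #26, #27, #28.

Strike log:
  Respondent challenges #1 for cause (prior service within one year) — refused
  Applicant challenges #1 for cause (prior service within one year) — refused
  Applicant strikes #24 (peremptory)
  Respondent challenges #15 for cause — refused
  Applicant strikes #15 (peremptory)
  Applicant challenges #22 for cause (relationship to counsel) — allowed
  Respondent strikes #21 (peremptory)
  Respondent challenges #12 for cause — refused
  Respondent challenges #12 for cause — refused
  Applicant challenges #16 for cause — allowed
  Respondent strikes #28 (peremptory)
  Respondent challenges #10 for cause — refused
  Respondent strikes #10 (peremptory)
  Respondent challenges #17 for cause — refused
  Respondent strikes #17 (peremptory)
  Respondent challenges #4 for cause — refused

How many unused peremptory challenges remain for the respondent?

Respondent allotment: 7 base + 2 multi-party = 9.
Respondent peremptories used: #21, #28, #10, #17 — 4 (for-cause on #1, #15, #12, #12, #10, #17, #4 don't count).
Remaining: 9 − 4 = 5.

5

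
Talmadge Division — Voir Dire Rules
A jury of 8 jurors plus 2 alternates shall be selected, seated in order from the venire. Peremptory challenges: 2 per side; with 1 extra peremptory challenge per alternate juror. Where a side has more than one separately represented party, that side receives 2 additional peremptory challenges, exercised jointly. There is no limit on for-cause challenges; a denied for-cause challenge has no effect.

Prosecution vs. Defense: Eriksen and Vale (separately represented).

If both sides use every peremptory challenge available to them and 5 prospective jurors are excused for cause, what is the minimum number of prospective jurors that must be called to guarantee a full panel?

Seats to fill: 8 + 2 alternates = 10.
Peremptories — Prosecution: 2 + 1×2 = 4; Defense: 2 + 1×2 + 2 = 6; total 10.
For-cause removals: 5.
Minimum venire: 10 + 10 + 5 = 25.

25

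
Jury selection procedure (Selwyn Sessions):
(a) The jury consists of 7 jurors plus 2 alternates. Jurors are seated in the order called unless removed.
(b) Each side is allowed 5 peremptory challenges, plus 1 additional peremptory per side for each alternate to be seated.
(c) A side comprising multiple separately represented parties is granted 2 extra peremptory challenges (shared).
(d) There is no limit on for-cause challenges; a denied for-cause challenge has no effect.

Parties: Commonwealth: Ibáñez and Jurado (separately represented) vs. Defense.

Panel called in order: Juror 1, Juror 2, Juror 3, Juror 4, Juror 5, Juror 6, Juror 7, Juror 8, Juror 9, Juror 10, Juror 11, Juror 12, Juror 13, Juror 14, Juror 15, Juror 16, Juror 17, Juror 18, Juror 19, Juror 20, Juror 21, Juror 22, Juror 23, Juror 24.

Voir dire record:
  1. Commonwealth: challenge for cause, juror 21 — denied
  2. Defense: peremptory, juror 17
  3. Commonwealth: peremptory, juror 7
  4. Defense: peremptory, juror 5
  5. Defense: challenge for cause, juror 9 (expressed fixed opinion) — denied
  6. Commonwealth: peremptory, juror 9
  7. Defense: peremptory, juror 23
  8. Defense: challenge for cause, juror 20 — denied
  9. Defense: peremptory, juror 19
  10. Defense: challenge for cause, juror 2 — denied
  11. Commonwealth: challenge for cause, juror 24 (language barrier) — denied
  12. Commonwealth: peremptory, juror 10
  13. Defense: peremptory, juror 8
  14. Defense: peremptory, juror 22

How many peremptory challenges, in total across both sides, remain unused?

7

Commonwealth allotment: 5 base + 1 × 2 alternates + 2 multi-party = 9. Defense allotment: 5 base + 1 × 2 alternates = 7.
Commonwealth peremptories used: #7, #9, #10 — 3 (for-cause on #21, #24 don't count).
Defense peremptories used: #17, #5, #23, #19, #8, #22 — 6 (for-cause on #9, #20, #2 don't count).
Remaining: (9 − 3) + (7 − 6) = 7.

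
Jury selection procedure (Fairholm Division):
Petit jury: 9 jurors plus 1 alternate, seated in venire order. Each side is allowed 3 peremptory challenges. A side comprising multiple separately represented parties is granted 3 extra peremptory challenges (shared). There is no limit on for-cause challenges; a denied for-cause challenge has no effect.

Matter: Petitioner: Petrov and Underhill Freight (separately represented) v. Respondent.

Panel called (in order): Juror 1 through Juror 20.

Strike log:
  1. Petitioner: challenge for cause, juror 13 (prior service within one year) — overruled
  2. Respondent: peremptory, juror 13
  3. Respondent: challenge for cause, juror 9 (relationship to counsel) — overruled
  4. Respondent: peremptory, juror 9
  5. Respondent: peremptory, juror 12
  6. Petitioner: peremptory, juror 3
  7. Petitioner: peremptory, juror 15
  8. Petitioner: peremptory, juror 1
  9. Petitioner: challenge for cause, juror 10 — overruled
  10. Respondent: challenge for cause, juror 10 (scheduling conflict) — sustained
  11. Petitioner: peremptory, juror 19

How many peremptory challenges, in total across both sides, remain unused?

Petitioner allotment: 3 base + 3 multi-party = 6. Respondent allotment: 3.
Petitioner peremptories used: #3, #15, #1, #19 — 4 (for-cause on #13, #10 don't count).
Respondent peremptories used: #13, #9, #12 — 3 (for-cause on #9, #10 don't count).
Remaining: (6 − 4) + (3 − 3) = 2.

2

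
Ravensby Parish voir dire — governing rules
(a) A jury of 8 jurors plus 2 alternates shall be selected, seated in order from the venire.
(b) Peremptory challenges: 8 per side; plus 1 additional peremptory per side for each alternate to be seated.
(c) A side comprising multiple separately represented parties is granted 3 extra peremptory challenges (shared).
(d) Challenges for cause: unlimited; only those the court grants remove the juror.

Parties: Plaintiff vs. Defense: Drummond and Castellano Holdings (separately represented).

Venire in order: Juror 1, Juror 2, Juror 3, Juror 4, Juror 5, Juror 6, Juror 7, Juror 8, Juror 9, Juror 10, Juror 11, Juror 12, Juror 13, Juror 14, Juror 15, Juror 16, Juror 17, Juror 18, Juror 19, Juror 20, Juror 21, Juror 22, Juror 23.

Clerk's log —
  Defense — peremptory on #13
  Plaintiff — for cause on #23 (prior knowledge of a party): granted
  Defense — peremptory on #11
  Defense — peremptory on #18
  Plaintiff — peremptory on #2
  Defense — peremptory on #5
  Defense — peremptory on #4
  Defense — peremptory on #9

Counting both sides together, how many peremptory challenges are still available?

16

Plaintiff allotment: 8 base + 1 × 2 alternates = 10. Defense allotment: 8 base + 1 × 2 alternates + 3 multi-party = 13.
Plaintiff peremptories used: #2 — 1 (the for-cause on #23 doesn't count).
Defense peremptories used: #13, #11, #18, #5, #4, #9 — 6.
Remaining: (10 − 1) + (13 − 6) = 16.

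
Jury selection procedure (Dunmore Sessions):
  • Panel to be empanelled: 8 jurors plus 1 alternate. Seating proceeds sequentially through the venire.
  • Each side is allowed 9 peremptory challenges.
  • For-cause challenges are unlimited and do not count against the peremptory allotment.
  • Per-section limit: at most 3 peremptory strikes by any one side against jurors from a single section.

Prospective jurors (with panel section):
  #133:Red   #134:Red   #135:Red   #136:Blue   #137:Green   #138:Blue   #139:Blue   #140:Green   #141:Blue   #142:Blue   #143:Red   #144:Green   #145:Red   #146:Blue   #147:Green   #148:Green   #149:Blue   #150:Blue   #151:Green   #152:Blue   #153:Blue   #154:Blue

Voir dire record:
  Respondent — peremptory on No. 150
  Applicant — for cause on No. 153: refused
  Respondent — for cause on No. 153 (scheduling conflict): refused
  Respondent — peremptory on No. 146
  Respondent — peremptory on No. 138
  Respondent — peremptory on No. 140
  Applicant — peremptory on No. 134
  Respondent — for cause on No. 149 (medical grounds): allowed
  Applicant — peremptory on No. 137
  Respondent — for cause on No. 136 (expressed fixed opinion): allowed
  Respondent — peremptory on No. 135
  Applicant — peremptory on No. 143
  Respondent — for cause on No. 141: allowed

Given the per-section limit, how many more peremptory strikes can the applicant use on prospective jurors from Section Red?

Applicant peremptories so far: #134, #137, #143 — 3 of 9 used, 6 left overall.
Against Section Red: #134, #143 — 2 used; per-section cap 3 leaves 1.
Binding limit: min(6, 1) = 1.

1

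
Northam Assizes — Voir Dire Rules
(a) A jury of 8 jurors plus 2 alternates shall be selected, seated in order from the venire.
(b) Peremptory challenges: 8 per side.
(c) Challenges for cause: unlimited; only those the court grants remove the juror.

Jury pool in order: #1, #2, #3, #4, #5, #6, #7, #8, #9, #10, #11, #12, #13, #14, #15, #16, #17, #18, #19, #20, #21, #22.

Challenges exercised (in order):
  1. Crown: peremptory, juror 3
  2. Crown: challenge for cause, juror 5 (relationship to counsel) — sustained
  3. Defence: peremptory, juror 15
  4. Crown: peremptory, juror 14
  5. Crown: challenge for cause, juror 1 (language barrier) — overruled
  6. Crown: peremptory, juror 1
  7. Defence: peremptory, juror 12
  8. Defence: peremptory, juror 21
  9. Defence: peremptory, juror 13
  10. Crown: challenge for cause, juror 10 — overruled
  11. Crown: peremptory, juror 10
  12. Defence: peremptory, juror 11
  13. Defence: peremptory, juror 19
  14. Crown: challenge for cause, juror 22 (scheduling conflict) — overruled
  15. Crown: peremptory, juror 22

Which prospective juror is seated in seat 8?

Removed: #1, #3, #5, #10, #11, #12, #13, #14, #15, #19, #21, #22.
Filling seats in venire order through position 8: #2, #4, #6, #7, #8, #9, #16, #17.
So seat 8 is #17.

17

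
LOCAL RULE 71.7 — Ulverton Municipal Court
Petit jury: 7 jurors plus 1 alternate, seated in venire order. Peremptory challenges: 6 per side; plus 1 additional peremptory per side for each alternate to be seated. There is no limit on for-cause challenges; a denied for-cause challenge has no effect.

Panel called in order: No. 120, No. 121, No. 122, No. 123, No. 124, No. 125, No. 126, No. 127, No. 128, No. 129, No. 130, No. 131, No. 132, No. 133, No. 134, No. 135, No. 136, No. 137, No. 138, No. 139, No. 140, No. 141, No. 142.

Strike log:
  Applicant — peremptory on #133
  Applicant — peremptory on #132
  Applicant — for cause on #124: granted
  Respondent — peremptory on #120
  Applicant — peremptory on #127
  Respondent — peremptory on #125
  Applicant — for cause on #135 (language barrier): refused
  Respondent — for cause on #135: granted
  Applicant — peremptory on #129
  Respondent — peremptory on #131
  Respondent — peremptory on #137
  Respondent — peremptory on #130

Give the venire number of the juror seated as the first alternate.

138

Removed: #120, #124, #125, #127, #129, #130, #131, #132, #133, #135, #137.
Seating in order: seats 1–7 → #121, #122, #123, #126, #128, #134, #136; alternates → #138.
So alternate 1 is #138.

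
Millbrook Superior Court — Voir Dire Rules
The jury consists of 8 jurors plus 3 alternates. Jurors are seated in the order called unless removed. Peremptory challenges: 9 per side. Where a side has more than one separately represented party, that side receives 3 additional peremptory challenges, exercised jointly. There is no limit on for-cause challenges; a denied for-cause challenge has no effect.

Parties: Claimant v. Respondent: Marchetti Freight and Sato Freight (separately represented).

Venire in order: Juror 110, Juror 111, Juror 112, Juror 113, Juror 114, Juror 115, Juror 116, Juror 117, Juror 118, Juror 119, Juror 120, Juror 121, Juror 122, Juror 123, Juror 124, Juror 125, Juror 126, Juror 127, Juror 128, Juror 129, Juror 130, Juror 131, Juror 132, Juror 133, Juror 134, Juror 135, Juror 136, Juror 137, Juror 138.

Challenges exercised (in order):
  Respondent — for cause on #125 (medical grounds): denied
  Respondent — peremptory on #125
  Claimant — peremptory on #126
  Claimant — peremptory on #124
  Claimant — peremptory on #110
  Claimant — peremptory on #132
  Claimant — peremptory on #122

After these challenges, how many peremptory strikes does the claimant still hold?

4

Claimant allotment: 9.
Claimant peremptories used: #126, #124, #110, #132, #122 — 5.
Remaining: 9 − 5 = 4.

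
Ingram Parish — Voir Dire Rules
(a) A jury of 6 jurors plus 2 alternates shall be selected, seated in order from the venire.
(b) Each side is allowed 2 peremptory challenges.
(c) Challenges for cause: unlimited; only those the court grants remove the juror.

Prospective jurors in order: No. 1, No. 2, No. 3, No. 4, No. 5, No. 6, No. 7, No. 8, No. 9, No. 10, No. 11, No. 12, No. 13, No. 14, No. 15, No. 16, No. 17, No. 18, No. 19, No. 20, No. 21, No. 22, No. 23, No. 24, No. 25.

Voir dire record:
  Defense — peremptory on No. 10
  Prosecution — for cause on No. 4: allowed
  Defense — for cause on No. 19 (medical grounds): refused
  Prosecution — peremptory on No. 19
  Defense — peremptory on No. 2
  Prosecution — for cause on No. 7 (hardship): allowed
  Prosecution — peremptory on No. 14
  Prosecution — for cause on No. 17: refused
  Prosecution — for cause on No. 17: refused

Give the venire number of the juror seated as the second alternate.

Removed: #2, #4, #7, #10, #14, #19. (#17 stays — for-cause denied.)
Filling seats in venire order through position 8: #1, #3, #5, #6, #8, #9, #11, #12.
So alternate 2 is #12.

12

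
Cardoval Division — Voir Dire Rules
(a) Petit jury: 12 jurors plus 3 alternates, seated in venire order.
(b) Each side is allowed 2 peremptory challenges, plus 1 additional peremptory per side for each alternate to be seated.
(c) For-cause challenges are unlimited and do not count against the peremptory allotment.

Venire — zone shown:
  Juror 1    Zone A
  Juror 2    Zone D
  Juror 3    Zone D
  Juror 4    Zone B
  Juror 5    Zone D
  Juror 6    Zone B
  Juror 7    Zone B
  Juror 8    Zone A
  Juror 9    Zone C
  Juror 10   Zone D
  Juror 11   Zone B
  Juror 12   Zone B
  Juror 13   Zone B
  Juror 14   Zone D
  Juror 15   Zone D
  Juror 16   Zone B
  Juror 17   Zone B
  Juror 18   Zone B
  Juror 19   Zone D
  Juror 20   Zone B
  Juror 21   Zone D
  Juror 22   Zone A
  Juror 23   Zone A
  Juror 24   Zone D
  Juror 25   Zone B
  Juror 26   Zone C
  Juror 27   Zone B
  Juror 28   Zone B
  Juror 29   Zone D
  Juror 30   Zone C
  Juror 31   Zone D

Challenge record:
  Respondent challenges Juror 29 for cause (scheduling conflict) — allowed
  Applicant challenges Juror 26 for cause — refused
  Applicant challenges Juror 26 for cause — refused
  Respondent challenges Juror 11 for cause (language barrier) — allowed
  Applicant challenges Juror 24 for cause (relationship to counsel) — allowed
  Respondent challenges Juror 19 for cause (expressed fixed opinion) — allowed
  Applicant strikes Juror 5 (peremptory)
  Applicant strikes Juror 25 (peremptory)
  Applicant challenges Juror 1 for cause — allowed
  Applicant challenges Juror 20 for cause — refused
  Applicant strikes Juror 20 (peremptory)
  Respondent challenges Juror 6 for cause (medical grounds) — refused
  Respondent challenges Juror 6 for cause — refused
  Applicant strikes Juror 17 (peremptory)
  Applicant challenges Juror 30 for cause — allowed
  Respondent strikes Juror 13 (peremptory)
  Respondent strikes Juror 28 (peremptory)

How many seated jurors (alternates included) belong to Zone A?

2

Removed: #1, #5, #11, #13, #17, #19, #20, #24, #25, #28, #29, #30.
Seated (15 incl. alternates): #2, #3, #4, #6, #7, #8, #9, #10, #12, #14, #15, #16, #18, #21, #22.
Of those, in Zone A: #8, #22 → 2.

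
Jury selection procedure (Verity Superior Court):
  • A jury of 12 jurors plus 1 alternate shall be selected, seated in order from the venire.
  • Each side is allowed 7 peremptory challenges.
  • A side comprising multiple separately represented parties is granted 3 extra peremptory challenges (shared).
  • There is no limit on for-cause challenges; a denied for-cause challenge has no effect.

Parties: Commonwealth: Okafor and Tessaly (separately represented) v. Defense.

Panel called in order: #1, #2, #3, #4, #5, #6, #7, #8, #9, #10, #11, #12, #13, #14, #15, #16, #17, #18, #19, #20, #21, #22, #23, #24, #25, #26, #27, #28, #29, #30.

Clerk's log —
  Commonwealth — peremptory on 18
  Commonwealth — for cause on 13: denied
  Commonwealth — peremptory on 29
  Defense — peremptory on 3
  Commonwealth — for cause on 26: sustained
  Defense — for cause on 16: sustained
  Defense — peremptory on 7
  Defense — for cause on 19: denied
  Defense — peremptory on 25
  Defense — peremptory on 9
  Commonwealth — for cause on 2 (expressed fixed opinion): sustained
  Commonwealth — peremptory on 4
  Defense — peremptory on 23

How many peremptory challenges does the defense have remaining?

2

Defense allotment: 7.
Defense peremptories used: #3, #7, #25, #9, #23 — 5 (for-cause on #16, #19 don't count).
Remaining: 7 − 5 = 2.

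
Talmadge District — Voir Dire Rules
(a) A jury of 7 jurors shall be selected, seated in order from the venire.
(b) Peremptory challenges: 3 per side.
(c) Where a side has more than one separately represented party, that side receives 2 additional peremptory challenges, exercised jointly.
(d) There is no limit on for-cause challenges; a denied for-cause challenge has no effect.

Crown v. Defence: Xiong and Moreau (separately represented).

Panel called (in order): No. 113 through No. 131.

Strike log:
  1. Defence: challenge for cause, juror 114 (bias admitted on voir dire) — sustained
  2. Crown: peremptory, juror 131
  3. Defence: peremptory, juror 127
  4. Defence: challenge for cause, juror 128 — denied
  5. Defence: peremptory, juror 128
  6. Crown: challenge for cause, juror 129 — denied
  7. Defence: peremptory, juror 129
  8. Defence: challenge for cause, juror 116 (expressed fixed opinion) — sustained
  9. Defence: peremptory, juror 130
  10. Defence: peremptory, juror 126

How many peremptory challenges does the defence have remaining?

Defence allotment: 3 base + 2 multi-party = 5.
Defence peremptories used: #127, #128, #129, #130, #126 — 5 (for-cause on #114, #128, #116 don't count).
Remaining: 5 − 5 = 0.

0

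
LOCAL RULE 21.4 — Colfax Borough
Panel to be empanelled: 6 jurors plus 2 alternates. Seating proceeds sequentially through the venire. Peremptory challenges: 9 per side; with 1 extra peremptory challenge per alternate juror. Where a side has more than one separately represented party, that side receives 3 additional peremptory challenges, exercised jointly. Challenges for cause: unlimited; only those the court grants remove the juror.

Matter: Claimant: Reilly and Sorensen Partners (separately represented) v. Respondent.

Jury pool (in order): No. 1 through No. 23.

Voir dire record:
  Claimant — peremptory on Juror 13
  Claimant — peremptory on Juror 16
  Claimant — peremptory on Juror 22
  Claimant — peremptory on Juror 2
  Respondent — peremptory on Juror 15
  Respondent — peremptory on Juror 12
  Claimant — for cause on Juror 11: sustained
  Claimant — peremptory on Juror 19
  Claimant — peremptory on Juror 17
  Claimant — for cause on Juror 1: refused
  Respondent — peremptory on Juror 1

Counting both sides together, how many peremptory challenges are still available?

Claimant allotment: 9 base + 1 × 2 alternates + 3 multi-party = 14. Respondent allotment: 9 base + 1 × 2 alternates = 11.
Claimant peremptories used: #13, #16, #22, #2, #19, #17 — 6 (for-cause on #11, #1 don't count).
Respondent peremptories used: #15, #12, #1 — 3.
Remaining: (14 − 6) + (11 − 3) = 16.

16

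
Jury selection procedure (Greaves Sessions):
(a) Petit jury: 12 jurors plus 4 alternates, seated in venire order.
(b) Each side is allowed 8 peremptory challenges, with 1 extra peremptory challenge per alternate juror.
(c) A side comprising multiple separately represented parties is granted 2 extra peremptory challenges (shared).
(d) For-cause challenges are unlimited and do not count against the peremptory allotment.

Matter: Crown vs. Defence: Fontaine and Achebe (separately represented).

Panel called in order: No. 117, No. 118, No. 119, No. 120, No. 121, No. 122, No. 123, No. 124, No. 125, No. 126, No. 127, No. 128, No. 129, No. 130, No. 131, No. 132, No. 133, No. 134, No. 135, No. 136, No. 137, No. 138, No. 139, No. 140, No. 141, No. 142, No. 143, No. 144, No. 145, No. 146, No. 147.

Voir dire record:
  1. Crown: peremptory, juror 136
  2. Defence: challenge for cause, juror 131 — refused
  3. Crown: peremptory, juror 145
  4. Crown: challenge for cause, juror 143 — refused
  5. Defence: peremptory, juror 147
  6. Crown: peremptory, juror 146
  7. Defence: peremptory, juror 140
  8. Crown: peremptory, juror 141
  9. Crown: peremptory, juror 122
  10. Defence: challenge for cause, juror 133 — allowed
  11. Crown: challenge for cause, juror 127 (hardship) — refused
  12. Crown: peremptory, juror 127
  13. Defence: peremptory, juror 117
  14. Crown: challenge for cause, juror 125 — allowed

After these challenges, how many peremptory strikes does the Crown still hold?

6

Crown allotment: 8 base + 1 × 4 alternates = 12.
Crown peremptories used: #136, #145, #146, #141, #122, #127 — 6 (for-cause on #143, #127, #125 don't count).
Remaining: 12 − 6 = 6.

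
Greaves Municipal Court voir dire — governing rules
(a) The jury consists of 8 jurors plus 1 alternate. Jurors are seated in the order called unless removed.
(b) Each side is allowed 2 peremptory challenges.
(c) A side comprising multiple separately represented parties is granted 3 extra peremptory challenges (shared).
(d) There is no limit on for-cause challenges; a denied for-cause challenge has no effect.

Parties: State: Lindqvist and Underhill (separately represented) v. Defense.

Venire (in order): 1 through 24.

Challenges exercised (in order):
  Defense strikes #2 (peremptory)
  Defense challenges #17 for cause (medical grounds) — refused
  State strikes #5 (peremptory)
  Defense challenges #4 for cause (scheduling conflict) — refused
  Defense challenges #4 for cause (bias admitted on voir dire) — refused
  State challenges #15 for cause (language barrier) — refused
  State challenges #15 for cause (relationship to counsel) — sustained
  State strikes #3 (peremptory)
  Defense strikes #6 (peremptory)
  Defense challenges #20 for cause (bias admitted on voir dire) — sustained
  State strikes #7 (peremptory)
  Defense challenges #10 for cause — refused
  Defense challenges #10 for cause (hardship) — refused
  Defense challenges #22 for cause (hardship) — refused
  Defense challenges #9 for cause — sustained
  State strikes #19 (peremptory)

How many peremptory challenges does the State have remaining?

1

State allotment: 2 base + 3 multi-party = 5.
State peremptories used: #5, #3, #7, #19 — 4 (for-cause on #15, #15 don't count).
Remaining: 5 − 4 = 1.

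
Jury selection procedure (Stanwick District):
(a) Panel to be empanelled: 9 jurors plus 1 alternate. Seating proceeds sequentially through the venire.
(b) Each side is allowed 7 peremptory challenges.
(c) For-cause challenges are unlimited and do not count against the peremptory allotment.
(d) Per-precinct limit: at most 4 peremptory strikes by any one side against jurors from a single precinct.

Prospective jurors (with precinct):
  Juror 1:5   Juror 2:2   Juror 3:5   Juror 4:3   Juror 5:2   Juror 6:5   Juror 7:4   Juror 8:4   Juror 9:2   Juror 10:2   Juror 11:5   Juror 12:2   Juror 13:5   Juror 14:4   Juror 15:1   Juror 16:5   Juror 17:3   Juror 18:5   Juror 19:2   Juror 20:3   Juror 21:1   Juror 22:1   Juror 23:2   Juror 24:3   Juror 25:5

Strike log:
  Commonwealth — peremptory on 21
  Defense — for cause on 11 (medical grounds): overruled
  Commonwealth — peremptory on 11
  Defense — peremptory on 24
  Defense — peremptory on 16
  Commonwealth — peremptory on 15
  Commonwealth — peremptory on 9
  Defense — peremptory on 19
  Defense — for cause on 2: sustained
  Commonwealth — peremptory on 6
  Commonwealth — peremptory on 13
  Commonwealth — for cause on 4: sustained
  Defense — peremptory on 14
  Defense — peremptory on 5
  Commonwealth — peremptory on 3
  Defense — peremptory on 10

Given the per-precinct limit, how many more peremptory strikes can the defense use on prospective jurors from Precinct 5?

1

Defense peremptories so far: #24, #16, #19, #14, #5, #10 — 6 of 7 used, 1 left overall.
Against Precinct 5: #16 — 1 used; per-precinct cap 4 leaves 3.
Binding limit: min(1, 3) = 1.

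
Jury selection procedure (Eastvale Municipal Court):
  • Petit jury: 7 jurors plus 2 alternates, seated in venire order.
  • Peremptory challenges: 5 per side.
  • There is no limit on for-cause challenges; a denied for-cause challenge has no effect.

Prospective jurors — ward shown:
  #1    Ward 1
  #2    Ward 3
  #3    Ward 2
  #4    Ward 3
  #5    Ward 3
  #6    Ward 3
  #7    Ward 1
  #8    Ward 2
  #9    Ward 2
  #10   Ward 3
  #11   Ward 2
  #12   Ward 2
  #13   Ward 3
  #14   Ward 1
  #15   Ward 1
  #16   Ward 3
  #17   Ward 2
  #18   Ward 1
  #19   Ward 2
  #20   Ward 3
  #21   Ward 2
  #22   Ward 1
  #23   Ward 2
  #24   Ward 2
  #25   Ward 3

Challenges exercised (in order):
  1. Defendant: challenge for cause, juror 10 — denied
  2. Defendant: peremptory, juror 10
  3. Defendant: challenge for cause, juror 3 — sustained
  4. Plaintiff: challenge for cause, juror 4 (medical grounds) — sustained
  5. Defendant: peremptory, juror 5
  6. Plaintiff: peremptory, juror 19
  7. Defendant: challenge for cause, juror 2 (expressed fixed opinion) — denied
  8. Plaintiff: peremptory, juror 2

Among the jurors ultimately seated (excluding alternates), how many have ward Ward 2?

4

Removed: #2, #3, #4, #5, #10, #19.
Seated jurors 1–7: #1, #6, #7, #8, #9, #11, #12 (alternates #13, #14 not counted).
Of those, in Ward 2: #8, #9, #11, #12 → 4.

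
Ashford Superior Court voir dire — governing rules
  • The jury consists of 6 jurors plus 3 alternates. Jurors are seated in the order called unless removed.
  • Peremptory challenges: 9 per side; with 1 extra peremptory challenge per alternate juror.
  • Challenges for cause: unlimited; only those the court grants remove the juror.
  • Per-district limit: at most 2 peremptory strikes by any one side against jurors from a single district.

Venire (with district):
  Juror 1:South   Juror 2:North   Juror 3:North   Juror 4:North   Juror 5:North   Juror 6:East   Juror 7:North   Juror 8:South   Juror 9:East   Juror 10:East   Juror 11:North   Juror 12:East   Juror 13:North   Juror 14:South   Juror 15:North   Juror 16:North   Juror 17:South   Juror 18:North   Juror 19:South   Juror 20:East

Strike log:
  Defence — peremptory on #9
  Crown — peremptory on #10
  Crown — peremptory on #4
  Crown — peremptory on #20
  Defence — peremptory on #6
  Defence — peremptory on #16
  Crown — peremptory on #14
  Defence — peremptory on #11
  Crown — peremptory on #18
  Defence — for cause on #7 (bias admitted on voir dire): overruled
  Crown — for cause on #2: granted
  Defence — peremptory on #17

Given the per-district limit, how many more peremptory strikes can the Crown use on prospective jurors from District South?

1

Crown peremptories so far: #10, #4, #20, #14, #18 — 5 of 12 used, 7 left overall.
Against District South: #14 — 1 used; per-district cap 2 leaves 1.
Binding limit: min(7, 1) = 1.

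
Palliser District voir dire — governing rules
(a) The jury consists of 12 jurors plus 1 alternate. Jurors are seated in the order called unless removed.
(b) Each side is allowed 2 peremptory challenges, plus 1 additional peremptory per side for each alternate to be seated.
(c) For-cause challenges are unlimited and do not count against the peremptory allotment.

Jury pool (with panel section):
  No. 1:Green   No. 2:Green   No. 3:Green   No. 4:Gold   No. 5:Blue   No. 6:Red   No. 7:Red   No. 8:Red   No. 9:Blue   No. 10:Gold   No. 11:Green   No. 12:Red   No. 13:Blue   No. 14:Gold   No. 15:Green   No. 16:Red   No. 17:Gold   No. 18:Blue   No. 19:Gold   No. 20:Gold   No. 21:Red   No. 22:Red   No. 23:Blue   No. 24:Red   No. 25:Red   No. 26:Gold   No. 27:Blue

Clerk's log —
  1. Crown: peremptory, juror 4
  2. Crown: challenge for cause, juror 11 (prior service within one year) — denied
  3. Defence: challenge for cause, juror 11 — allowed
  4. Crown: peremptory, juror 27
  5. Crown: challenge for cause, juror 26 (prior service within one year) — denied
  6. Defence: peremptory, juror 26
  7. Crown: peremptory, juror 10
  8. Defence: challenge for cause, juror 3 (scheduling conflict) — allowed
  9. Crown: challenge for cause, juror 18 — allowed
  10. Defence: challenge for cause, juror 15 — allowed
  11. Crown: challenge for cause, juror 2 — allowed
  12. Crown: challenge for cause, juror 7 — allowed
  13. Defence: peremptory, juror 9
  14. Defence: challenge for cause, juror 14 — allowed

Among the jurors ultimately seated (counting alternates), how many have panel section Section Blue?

3

Removed: #2, #3, #4, #7, #9, #10, #11, #14, #15, #18, #26, #27.
Seated (13 incl. alternates): #1, #5, #6, #8, #12, #13, #16, #17, #19, #20, #21, #22, #23.
Of those, in Section Blue: #5, #13, #23 → 3.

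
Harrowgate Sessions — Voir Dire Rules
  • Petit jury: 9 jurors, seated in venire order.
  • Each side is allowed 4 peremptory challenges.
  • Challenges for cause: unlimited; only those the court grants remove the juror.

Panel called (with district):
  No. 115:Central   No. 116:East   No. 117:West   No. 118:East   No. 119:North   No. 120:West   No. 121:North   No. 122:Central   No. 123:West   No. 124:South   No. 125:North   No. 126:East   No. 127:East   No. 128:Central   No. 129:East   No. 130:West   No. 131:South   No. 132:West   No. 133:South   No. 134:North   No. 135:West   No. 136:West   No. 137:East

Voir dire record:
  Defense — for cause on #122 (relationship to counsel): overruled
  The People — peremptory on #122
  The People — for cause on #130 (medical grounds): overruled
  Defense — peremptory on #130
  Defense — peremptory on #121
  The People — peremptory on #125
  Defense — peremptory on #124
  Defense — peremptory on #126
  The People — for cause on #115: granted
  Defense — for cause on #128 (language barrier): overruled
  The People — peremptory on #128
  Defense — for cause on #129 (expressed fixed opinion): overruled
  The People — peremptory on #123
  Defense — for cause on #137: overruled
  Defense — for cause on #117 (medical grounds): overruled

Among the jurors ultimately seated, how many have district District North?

1

Removed: #115, #121, #122, #123, #124, #125, #126, #128, #130.
Seated jurors 1–9: #116, #117, #118, #119, #120, #127, #129, #131, #132.
Of those, in District North: #119 → 1.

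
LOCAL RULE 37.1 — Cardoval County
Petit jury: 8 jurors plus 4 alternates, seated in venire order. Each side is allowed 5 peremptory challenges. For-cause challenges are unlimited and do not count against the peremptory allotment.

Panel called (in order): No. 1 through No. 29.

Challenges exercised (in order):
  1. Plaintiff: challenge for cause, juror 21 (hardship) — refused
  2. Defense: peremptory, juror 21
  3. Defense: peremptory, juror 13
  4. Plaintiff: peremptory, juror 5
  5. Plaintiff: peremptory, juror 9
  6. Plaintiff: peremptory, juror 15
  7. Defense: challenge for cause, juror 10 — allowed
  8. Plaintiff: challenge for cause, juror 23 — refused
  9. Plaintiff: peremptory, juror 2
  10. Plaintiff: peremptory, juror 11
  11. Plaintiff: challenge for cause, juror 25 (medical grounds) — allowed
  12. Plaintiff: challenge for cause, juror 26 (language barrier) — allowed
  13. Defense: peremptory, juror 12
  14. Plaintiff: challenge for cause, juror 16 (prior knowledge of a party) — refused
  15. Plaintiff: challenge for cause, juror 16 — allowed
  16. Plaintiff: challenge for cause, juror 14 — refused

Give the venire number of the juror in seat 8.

Removed: #2, #5, #9, #10, #11, #12, #13, #15, #16, #21, #25, #26. (#14, #23 stay — for-cause denied.)
Seating in order: seats 1–8 → #1, #3, #4, #6, #7, #8, #14, #17; alternates → #18, #19, #20, #22.
So seat 8 is #17.

17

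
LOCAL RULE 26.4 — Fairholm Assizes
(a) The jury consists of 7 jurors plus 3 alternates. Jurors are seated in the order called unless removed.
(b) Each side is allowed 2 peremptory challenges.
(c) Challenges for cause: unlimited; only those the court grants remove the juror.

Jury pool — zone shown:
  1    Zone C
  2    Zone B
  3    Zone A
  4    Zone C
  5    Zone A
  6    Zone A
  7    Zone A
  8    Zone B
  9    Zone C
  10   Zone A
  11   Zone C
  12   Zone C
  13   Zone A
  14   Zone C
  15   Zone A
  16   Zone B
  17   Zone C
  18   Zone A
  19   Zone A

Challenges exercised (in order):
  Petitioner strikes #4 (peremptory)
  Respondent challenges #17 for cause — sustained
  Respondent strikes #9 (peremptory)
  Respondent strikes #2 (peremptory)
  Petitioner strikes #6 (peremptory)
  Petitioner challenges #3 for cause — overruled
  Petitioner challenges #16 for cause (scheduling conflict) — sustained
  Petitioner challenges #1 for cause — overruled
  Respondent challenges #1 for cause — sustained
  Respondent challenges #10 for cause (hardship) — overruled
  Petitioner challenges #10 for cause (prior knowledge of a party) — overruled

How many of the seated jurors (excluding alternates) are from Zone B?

1

Removed: #1, #2, #4, #6, #9, #16, #17.
Seated jurors 1–7: #3, #5, #7, #8, #10, #11, #12 (alternates #13, #14, #15 not counted).
Of those, in Zone B: #8 → 1.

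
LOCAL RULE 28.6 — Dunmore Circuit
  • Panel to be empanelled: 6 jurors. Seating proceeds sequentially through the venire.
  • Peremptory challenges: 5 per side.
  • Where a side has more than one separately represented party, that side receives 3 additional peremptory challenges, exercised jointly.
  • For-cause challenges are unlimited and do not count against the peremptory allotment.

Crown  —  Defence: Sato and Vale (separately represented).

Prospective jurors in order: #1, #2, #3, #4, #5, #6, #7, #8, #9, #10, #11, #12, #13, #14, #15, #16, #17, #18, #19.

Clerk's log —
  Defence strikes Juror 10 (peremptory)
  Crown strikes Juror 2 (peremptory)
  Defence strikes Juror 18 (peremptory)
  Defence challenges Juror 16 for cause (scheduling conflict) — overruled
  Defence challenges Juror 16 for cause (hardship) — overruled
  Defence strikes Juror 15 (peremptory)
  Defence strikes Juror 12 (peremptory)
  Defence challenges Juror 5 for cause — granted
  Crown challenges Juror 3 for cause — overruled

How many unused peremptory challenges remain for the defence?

4

Defence allotment: 5 base + 3 multi-party = 8.
Defence peremptories used: #10, #18, #15, #12 — 4 (for-cause on #16, #16, #5 don't count).
Remaining: 8 − 4 = 4.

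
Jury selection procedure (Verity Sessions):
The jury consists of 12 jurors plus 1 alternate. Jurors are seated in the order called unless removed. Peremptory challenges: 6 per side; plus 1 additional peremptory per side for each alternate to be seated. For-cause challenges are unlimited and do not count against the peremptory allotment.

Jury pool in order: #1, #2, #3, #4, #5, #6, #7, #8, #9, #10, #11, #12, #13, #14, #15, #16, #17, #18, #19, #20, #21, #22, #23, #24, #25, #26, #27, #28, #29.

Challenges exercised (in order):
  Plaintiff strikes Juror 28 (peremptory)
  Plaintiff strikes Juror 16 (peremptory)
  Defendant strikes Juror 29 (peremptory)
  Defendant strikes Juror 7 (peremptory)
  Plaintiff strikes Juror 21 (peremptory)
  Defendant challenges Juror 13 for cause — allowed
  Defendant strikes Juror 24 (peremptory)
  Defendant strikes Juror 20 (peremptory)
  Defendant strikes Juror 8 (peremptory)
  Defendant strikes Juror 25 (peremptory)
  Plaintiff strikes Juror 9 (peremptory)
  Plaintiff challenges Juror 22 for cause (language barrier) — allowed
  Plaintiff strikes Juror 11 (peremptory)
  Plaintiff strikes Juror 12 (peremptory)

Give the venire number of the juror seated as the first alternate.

Removed: #7, #8, #9, #11, #12, #13, #16, #20, #21, #22, #24, #25, #28, #29.
Seating in order: seats 1–12 → #1, #2, #3, #4, #5, #6, #10, #14, #15, #17, #18, #19; alternates → #23.
So alternate 1 is #23.

23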